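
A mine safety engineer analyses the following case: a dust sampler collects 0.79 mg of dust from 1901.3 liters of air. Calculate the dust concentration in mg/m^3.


0.4155 mg/m^3

Convert liters to m^3: 1 m^3 = 1000 L
Concentration = mass / volume * 1000
= 0.79 / 1901.3 * 1000
= 0.0004155051807 * 1000
= 0.4155 mg/m^3


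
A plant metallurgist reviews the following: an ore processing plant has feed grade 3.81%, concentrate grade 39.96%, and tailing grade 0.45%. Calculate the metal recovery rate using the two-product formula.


Using the two-product formula:
R = 100 * c * (f - t) / (f * (c - t))
Numerator = 100 * 39.96 * (3.81 - 0.45)
= 100 * 39.96 * 3.36
= 13426.56
Denominator = 3.81 * (39.96 - 0.45)
= 3.81 * 39.51
= 150.5331
R = 13426.56 / 150.5331
= 89.1934%

89.1934%


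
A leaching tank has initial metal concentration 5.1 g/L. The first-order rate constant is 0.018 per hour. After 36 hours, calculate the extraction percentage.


47.6909%

Compute the exponent:
-k * t = -0.018 * 36 = -0.648
Remaining concentration:
C = 5.1 * exp(-0.648)
= 5.1 * 0.5230909131
= 2.667763657 g/L
Extracted = 5.1 - 2.667763657 = 2.432236343 g/L
Extraction % = 2.432236343 / 5.1 * 100
= 47.6909%


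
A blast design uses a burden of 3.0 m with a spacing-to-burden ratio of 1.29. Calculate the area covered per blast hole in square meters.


First, find the spacing:
Spacing = burden * ratio = 3.0 * 1.29
= 3.87 m
Then, calculate the area:
Area = burden * spacing = 3.0 * 3.87
= 11.61 m^2

11.61 m^2


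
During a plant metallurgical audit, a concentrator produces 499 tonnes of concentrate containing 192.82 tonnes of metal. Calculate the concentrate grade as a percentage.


38.6413%

Grade = (metal in concentrate / concentrate mass) * 100
= (192.82 / 499) * 100
= 0.3864128257 * 100
= 38.6413%


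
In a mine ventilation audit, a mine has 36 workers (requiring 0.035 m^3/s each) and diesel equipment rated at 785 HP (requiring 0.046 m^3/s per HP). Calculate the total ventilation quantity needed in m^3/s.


37.37 m^3/s

Airflow for workers:
Q_people = 36 * 0.035 = 1.26 m^3/s
Airflow for diesel equipment:
Q_diesel = 785 * 0.046 = 36.11 m^3/s
Total ventilation:
Q_total = 1.26 + 36.11
= 37.37 m^3/s


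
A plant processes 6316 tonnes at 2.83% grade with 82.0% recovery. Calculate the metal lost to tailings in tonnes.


32.1737 tonnes

Total metal in feed:
= 6316 * 2.83 / 100 = 178.7428 tonnes
Metal recovered:
= 178.7428 * 82.0 / 100 = 146.569096 tonnes
Metal lost to tailings:
= 178.7428 - 146.569096
= 32.1737 tonnes


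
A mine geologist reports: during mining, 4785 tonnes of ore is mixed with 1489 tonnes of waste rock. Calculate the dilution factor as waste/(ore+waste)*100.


23.7329%

Total material = ore + waste
= 4785 + 1489 = 6274 tonnes
Dilution = waste / total * 100
= 1489 / 6274 * 100
= 0.237328658 * 100
= 23.7329%


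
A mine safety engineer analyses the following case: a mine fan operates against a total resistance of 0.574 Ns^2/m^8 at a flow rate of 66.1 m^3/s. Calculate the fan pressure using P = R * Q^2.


2507.9265 Pa

Compute Q^2:
Q^2 = 66.1^2 = 4369.21
Compute pressure:
P = R * Q^2 = 0.574 * 4369.21
= 2507.9265 Pa


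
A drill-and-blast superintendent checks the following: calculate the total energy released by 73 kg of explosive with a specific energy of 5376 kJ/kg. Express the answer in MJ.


Energy = mass * specific_energy / 1000
= 73 * 5376 / 1000
= 392448 / 1000
= 392.448 MJ

392.448 MJ


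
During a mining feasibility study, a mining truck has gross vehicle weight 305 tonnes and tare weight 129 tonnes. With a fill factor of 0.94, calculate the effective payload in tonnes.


165.44 tonnes

Maximum payload = gross - tare
= 305 - 129 = 176 tonnes
Effective payload = max payload * fill factor
= 176 * 0.94
= 165.44 tonnes


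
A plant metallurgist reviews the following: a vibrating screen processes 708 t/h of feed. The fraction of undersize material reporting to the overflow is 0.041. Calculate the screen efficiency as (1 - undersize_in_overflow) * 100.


95.9%

Screen efficiency = (1 - fraction of undersize in overflow) * 100
= (1 - 0.041) * 100
= 0.959 * 100
= 95.9%


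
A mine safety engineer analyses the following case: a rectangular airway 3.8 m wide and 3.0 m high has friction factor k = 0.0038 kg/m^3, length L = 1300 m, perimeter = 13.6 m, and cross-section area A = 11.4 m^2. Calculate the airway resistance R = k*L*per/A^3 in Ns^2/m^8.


Compute the numerator:
k * L * per = 0.0038 * 1300 * 13.6
= 67.184
Compute the denominator:
A^3 = 11.4^3 = 1481.544
Resistance:
R = 67.184 / 1481.544
= 0.0453 Ns^2/m^8

0.0453 Ns^2/m^8


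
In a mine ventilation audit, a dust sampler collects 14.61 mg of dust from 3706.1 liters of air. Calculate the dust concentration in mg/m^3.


Convert liters to m^3: 1 m^3 = 1000 L
Concentration = mass / volume * 1000
= 14.61 / 3706.1 * 1000
= 0.003942149429 * 1000
= 3.9421 mg/m^3

3.9421 mg/m^3


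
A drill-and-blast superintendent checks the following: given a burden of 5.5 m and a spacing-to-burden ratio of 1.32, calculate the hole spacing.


Spacing = burden * ratio
= 5.5 * 1.32
= 7.26 m

7.26 m


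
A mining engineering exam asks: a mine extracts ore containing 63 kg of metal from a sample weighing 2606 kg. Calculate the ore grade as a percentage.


2.4175%

Ore grade = (metal mass / ore mass) * 100
= (63 / 2606) * 100
= 0.02417498081 * 100
= 2.4175%


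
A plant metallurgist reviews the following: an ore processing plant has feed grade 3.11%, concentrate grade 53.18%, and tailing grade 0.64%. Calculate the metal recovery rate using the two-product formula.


80.3887%

Using the two-product formula:
R = 100 * c * (f - t) / (f * (c - t))
Numerator = 100 * 53.18 * (3.11 - 0.64)
= 100 * 53.18 * 2.47
= 13135.46
Denominator = 3.11 * (53.18 - 0.64)
= 3.11 * 52.54
= 163.3994
R = 13135.46 / 163.3994
= 80.3887%


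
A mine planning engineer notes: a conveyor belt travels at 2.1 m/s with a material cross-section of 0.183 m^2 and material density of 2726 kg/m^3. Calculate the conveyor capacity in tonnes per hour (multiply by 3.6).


3771.3665 t/h

Volumetric flow = speed * area
= 2.1 * 0.183 = 0.3843 m^3/s
Mass flow = volumetric * density
= 0.3843 * 2726 = 1047.6018 kg/s
Convert to t/h: multiply by 3.6
Capacity = 1047.6018 * 3.6
= 3771.3665 t/h


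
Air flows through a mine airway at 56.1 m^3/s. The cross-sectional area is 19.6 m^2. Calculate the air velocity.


2.8622 m/s

Velocity = flow rate / cross-sectional area
= 56.1 / 19.6
= 2.8622 m/s


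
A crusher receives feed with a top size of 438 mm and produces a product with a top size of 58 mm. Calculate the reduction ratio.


Reduction ratio = feed size / product size
= 438 / 58
= 7.5517

7.5517


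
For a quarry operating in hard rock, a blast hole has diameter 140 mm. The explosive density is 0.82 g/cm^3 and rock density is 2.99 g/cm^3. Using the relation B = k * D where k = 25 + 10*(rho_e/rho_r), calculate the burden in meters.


First, compute k:
rho_e / rho_r = 0.82 / 2.99 = 0.2742474916
k = 25 + 10 * 0.2742474916 = 27.74247492
Then, compute burden:
B = k * D / 1000 = 27.74247492 * 140 / 1000
= 3883.946488 / 1000
= 3.8839 m

3.8839 m


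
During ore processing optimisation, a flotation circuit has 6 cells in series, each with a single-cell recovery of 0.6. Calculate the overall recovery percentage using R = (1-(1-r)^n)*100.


Complement of single-cell recovery:
1 - r = 1 - 0.6 = 0.4
Raise to power n:
(1 - r)^6 = 0.4^6 = 0.004096
Overall recovery:
R = (1 - 0.004096) * 100
= 99.5904%

99.5904%


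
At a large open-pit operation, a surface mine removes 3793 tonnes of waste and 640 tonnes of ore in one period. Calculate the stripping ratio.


Stripping ratio = waste tonnage / ore tonnage
= 3793 / 640
= 5.9266

5.9266


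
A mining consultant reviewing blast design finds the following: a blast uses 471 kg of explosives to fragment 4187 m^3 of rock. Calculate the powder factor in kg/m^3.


Powder factor = explosive mass / rock volume
= 471 / 4187
= 0.1125 kg/m^3

0.1125 kg/m^3


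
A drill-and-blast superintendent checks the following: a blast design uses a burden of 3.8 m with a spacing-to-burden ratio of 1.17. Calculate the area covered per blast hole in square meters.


First, find the spacing:
Spacing = burden * ratio = 3.8 * 1.17
= 4.446 m
Then, calculate the area:
Area = burden * spacing = 3.8 * 4.446
= 16.8948 m^2

16.8948 m^2


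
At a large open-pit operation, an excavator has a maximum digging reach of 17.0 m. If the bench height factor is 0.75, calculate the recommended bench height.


Bench height = reach * factor
= 17.0 * 0.75
= 12.75 m

12.75 m


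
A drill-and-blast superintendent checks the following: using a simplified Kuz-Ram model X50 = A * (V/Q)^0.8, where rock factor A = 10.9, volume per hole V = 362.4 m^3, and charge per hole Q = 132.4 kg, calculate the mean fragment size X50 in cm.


24.3931 cm

Compute V/Q:
V/Q = 362.4 / 132.4 = 2.737160121
Raise to the power 0.8:
(V/Q)^0.8 = 2.737160121^0.8 = 2.237897356
Multiply by A:
X50 = 10.9 * 2.237897356
= 24.3931 cm


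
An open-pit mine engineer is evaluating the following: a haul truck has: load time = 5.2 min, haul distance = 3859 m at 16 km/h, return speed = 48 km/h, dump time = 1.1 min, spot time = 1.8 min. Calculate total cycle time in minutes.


27.395 min

Convert haul speed to m/min: 16 * 1000/60 = 266.6666667 m/min
Haul time = 3859 / 266.6666667 = 14.47125 min
Convert return speed to m/min: 48 * 1000/60 = 800 m/min
Return time = 3859 / 800 = 4.82375 min
Total cycle time:
= 5.2 + 14.47125 + 1.1 + 4.82375 + 1.8
= 27.395 min


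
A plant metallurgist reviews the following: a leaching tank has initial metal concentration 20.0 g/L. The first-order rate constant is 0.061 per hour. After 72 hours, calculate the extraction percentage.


98.7624%

Compute the exponent:
-k * t = -0.061 * 72 = -4.392
Remaining concentration:
C = 20.0 * exp(-4.392)
= 20.0 * 0.01237595255
= 0.2475190509 g/L
Extracted = 20.0 - 0.2475190509 = 19.75248095 g/L
Extraction % = 19.75248095 / 20.0 * 100
= 98.7624%


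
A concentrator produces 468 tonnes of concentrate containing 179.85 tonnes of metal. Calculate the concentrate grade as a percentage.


Grade = (metal in concentrate / concentrate mass) * 100
= (179.85 / 468) * 100
= 0.3842948718 * 100
= 38.4295%

38.4295%


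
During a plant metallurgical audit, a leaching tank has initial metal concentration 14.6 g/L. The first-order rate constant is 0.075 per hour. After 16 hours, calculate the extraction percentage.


69.8806%

Compute the exponent:
-k * t = -0.075 * 16 = -1.2
Remaining concentration:
C = 14.6 * exp(-1.2)
= 14.6 * 0.3011942119
= 4.397435494 g/L
Extracted = 14.6 - 4.397435494 = 10.20256451 g/L
Extraction % = 10.20256451 / 14.6 * 100
= 69.8806%


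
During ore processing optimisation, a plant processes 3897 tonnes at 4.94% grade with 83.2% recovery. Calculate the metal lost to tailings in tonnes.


Total metal in feed:
= 3897 * 4.94 / 100 = 192.5118 tonnes
Metal recovered:
= 192.5118 * 83.2 / 100 = 160.1698176 tonnes
Metal lost to tailings:
= 192.5118 - 160.1698176
= 32.342 tonnes

32.342 tonnes


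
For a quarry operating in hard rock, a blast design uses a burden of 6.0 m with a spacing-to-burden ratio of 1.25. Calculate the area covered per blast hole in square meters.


45.0 m^2

First, find the spacing:
Spacing = burden * ratio = 6.0 * 1.25
= 7.5 m
Then, calculate the area:
Area = burden * spacing = 6.0 * 7.5
= 45.0 m^2


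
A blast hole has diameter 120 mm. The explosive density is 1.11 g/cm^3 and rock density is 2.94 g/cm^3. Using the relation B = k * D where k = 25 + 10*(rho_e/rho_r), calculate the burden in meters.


3.4531 m

First, compute k:
rho_e / rho_r = 1.11 / 2.94 = 0.3775510204
k = 25 + 10 * 0.3775510204 = 28.7755102
Then, compute burden:
B = k * D / 1000 = 28.7755102 * 120 / 1000
= 3453.061224 / 1000
= 3.4531 m


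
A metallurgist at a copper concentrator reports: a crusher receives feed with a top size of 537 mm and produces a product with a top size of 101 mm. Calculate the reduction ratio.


5.3168

Reduction ratio = feed size / product size
= 537 / 101
= 5.3168


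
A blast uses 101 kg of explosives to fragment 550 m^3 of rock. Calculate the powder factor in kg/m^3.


0.1836 kg/m^3

Powder factor = explosive mass / rock volume
= 101 / 550
= 0.1836 kg/m^3


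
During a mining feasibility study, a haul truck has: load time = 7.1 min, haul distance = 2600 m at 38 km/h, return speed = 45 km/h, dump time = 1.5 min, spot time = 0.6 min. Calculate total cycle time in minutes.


Convert haul speed to m/min: 38 * 1000/60 = 633.3333333 m/min
Haul time = 2600 / 633.3333333 = 4.105263158 min
Convert return speed to m/min: 45 * 1000/60 = 750 m/min
Return time = 2600 / 750 = 3.466666667 min
Total cycle time:
= 7.1 + 4.105263158 + 1.5 + 3.466666667 + 0.6
= 16.7719 min

16.7719 min


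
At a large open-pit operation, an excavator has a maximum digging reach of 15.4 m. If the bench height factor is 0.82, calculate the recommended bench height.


12.628 m

Bench height = reach * factor
= 15.4 * 0.82
= 12.628 m


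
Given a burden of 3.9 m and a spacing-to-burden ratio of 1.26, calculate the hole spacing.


4.914 m

Spacing = burden * ratio
= 3.9 * 1.26
= 4.914 m


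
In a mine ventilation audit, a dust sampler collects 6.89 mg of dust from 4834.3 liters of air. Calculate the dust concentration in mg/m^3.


1.4252 mg/m^3

Convert liters to m^3: 1 m^3 = 1000 L
Concentration = mass / volume * 1000
= 6.89 / 4834.3 * 1000
= 0.001425232195 * 1000
= 1.4252 mg/m^3


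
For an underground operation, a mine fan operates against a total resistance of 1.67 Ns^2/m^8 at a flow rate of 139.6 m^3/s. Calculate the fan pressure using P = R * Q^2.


Compute Q^2:
Q^2 = 139.6^2 = 19488.16
Compute pressure:
P = R * Q^2 = 1.67 * 19488.16
= 32545.2272 Pa

32545.2272 Pa


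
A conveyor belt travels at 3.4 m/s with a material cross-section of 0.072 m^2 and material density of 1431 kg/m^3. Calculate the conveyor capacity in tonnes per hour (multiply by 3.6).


1261.1117 t/h

Volumetric flow = speed * area
= 3.4 * 0.072 = 0.2448 m^3/s
Mass flow = volumetric * density
= 0.2448 * 1431 = 350.3088 kg/s
Convert to t/h: multiply by 3.6
Capacity = 350.3088 * 3.6
= 1261.1117 t/h


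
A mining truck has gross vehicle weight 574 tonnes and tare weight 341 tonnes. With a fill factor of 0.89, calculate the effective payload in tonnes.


207.37 tonnes

Maximum payload = gross - tare
= 574 - 341 = 233 tonnes
Effective payload = max payload * fill factor
= 233 * 0.89
= 207.37 tonnes


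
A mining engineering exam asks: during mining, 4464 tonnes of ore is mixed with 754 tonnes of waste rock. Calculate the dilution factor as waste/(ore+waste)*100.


Total material = ore + waste
= 4464 + 754 = 5218 tonnes
Dilution = waste / total * 100
= 754 / 5218 * 100
= 0.1444998084 * 100
= 14.45%

14.45%


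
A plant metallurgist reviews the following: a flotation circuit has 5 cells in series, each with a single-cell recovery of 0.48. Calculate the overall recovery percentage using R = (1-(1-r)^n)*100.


Complement of single-cell recovery:
1 - r = 1 - 0.48 = 0.52
Raise to power n:
(1 - r)^5 = 0.52^5 = 0.0380204032
Overall recovery:
R = (1 - 0.0380204032) * 100
= 96.198%

96.198%


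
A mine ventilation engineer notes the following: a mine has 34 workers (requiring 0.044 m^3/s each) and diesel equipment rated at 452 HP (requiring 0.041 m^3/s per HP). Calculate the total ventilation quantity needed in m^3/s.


Airflow for workers:
Q_people = 34 * 0.044 = 1.496 m^3/s
Airflow for diesel equipment:
Q_diesel = 452 * 0.041 = 18.532 m^3/s
Total ventilation:
Q_total = 1.496 + 18.532
= 20.028 m^3/s

20.028 m^3/s


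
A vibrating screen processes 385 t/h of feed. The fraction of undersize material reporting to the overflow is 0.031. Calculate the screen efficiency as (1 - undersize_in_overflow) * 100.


96.9%

Screen efficiency = (1 - fraction of undersize in overflow) * 100
= (1 - 0.031) * 100
= 0.969 * 100
= 96.9%


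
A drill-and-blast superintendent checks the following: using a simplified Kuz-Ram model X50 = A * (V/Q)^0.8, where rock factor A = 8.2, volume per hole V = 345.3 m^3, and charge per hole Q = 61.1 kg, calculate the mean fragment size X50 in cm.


Compute V/Q:
V/Q = 345.3 / 61.1 = 5.651391162
Raise to the power 0.8:
(V/Q)^0.8 = 5.651391162^0.8 = 3.996909312
Multiply by A:
X50 = 8.2 * 3.996909312
= 32.7747 cm

32.7747 cm


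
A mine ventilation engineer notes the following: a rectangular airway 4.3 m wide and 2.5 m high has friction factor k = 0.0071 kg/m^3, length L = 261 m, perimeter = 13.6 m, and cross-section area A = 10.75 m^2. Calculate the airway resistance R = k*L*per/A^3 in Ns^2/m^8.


0.0203 Ns^2/m^8

Compute the numerator:
k * L * per = 0.0071 * 261 * 13.6
= 25.20216
Compute the denominator:
A^3 = 10.75^3 = 1242.296875
Resistance:
R = 25.20216 / 1242.296875
= 0.0203 Ns^2/m^8


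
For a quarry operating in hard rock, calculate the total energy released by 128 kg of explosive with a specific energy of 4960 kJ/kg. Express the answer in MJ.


634.88 MJ

Energy = mass * specific_energy / 1000
= 128 * 4960 / 1000
= 634880 / 1000
= 634.88 MJ


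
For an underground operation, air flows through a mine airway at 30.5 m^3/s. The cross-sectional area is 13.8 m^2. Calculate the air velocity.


2.2101 m/s

Velocity = flow rate / cross-sectional area
= 30.5 / 13.8
= 2.2101 m/s


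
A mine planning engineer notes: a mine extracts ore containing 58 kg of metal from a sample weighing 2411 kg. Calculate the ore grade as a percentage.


Ore grade = (metal mass / ore mass) * 100
= (58 / 2411) * 100
= 0.02405640813 * 100
= 2.4056%

2.4056%


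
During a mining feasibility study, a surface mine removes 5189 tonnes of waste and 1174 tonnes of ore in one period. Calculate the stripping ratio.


4.4199

Stripping ratio = waste tonnage / ore tonnage
= 5189 / 1174
= 4.4199


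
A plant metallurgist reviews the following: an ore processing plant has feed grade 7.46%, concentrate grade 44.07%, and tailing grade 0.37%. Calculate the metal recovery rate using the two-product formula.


95.8449%

Using the two-product formula:
R = 100 * c * (f - t) / (f * (c - t))
Numerator = 100 * 44.07 * (7.46 - 0.37)
= 100 * 44.07 * 7.09
= 31245.63
Denominator = 7.46 * (44.07 - 0.37)
= 7.46 * 43.7
= 326.002
R = 31245.63 / 326.002
= 95.8449%


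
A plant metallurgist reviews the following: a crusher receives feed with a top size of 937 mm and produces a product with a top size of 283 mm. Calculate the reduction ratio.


Reduction ratio = feed size / product size
= 937 / 283
= 3.311

3.311


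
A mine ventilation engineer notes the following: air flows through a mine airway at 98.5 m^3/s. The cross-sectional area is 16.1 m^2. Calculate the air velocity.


6.118 m/s

Velocity = flow rate / cross-sectional area
= 98.5 / 16.1
= 6.118 m/s


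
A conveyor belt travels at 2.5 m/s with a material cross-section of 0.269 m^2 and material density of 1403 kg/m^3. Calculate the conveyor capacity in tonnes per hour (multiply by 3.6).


3396.663 t/h

Volumetric flow = speed * area
= 2.5 * 0.269 = 0.6725 m^3/s
Mass flow = volumetric * density
= 0.6725 * 1403 = 943.5175 kg/s
Convert to t/h: multiply by 3.6
Capacity = 943.5175 * 3.6
= 3396.663 t/h


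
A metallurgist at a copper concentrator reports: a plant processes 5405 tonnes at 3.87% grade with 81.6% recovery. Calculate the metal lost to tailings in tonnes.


38.4879 tonnes

Total metal in feed:
= 5405 * 3.87 / 100 = 209.1735 tonnes
Metal recovered:
= 209.1735 * 81.6 / 100 = 170.685576 tonnes
Metal lost to tailings:
= 209.1735 - 170.685576
= 38.4879 tonnes


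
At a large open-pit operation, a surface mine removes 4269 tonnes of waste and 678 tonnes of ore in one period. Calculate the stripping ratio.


Stripping ratio = waste tonnage / ore tonnage
= 4269 / 678
= 6.2965

6.2965


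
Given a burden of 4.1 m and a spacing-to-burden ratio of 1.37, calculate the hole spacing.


Spacing = burden * ratio
= 4.1 * 1.37
= 5.617 m

5.617 m


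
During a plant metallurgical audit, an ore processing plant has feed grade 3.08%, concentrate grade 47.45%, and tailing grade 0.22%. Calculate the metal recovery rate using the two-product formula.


Using the two-product formula:
R = 100 * c * (f - t) / (f * (c - t))
Numerator = 100 * 47.45 * (3.08 - 0.22)
= 100 * 47.45 * 2.86
= 13570.7
Denominator = 3.08 * (47.45 - 0.22)
= 3.08 * 47.23
= 145.4684
R = 13570.7 / 145.4684
= 93.2897%

93.2897%


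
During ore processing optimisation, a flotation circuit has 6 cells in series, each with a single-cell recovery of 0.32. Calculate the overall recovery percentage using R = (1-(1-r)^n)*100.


90.1133%

Complement of single-cell recovery:
1 - r = 1 - 0.32 = 0.68
Raise to power n:
(1 - r)^6 = 0.68^6 = 0.09886748262
Overall recovery:
R = (1 - 0.09886748262) * 100
= 90.1133%


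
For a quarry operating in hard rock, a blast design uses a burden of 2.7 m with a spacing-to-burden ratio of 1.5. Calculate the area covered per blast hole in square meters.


First, find the spacing:
Spacing = burden * ratio = 2.7 * 1.5
= 4.05 m
Then, calculate the area:
Area = burden * spacing = 2.7 * 4.05
= 10.935 m^2

10.935 m^2


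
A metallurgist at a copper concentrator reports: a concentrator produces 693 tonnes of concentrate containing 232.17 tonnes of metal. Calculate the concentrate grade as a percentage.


33.5022%

Grade = (metal in concentrate / concentrate mass) * 100
= (232.17 / 693) * 100
= 0.335021645 * 100
= 33.5022%


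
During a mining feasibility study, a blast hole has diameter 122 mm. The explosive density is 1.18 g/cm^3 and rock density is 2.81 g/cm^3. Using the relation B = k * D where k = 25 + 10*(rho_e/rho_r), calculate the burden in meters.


First, compute k:
rho_e / rho_r = 1.18 / 2.81 = 0.4199288256
k = 25 + 10 * 0.4199288256 = 29.19928826
Then, compute burden:
B = k * D / 1000 = 29.19928826 * 122 / 1000
= 3562.313167 / 1000
= 3.5623 m

3.5623 m


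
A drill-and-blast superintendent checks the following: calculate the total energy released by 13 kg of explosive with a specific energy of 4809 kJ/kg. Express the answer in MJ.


Energy = mass * specific_energy / 1000
= 13 * 4809 / 1000
= 62517 / 1000
= 62.517 MJ

62.517 MJ


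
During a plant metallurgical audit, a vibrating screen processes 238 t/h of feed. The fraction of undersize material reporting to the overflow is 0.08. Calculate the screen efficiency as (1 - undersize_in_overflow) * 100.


Screen efficiency = (1 - fraction of undersize in overflow) * 100
= (1 - 0.08) * 100
= 0.92 * 100
= 92.0%

92.0%


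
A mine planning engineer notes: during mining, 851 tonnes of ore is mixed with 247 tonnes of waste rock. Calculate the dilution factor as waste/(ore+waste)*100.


22.4954%

Total material = ore + waste
= 851 + 247 = 1098 tonnes
Dilution = waste / total * 100
= 247 / 1098 * 100
= 0.2249544627 * 100
= 22.4954%


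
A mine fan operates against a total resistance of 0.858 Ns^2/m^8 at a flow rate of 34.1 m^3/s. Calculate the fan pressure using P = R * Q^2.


Compute Q^2:
Q^2 = 34.1^2 = 1162.81
Compute pressure:
P = R * Q^2 = 0.858 * 1162.81
= 997.691 Pa

997.691 Pa


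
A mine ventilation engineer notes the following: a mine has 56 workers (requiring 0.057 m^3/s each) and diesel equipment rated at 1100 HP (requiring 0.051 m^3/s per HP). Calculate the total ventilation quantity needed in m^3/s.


Airflow for workers:
Q_people = 56 * 0.057 = 3.192 m^3/s
Airflow for diesel equipment:
Q_diesel = 1100 * 0.051 = 56.1 m^3/s
Total ventilation:
Q_total = 3.192 + 56.1
= 59.292 m^3/s

59.292 m^3/s


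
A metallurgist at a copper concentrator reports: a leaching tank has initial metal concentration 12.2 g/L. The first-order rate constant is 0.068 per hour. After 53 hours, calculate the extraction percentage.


97.2785%

Compute the exponent:
-k * t = -0.068 * 53 = -3.604
Remaining concentration:
C = 12.2 * exp(-3.604)
= 12.2 * 0.02721464586
= 0.3320186794 g/L
Extracted = 12.2 - 0.3320186794 = 11.86798132 g/L
Extraction % = 11.86798132 / 12.2 * 100
= 97.2785%


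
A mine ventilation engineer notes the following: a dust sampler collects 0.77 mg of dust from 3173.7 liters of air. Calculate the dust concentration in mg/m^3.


0.2426 mg/m^3

Convert liters to m^3: 1 m^3 = 1000 L
Concentration = mass / volume * 1000
= 0.77 / 3173.7 * 1000
= 0.0002426190251 * 1000
= 0.2426 mg/m^3


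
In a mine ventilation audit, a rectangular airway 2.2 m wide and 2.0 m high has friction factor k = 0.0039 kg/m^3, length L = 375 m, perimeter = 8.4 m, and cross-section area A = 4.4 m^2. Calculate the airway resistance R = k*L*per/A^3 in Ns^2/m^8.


0.1442 Ns^2/m^8

Compute the numerator:
k * L * per = 0.0039 * 375 * 8.4
= 12.285
Compute the denominator:
A^3 = 4.4^3 = 85.184
Resistance:
R = 12.285 / 85.184
= 0.1442 Ns^2/m^8


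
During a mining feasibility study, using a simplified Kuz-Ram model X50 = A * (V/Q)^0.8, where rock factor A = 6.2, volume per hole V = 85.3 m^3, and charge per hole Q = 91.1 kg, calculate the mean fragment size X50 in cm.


Compute V/Q:
V/Q = 85.3 / 91.1 = 0.9363336992
Raise to the power 0.8:
(V/Q)^0.8 = 0.9363336992^0.8 = 0.948734128
Multiply by A:
X50 = 6.2 * 0.948734128
= 5.8822 cm

5.8822 cm


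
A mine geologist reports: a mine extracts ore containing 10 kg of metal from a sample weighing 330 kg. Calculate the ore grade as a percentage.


Ore grade = (metal mass / ore mass) * 100
= (10 / 330) * 100
= 0.0303030303 * 100
= 3.0303%

3.0303%


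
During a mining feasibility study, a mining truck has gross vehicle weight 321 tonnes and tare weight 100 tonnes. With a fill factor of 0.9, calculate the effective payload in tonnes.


Maximum payload = gross - tare
= 321 - 100 = 221 tonnes
Effective payload = max payload * fill factor
= 221 * 0.9
= 198.9 tonnes

198.9 tonnes


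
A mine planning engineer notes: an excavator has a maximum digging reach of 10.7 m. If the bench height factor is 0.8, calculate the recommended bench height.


8.56 m

Bench height = reach * factor
= 10.7 * 0.8
= 8.56 m


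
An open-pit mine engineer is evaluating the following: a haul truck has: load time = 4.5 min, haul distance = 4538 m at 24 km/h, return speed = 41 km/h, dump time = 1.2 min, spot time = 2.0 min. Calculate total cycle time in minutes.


Convert haul speed to m/min: 24 * 1000/60 = 400 m/min
Haul time = 4538 / 400 = 11.345 min
Convert return speed to m/min: 41 * 1000/60 = 683.3333333 m/min
Return time = 4538 / 683.3333333 = 6.64097561 min
Total cycle time:
= 4.5 + 11.345 + 1.2 + 6.64097561 + 2.0
= 25.686 min

25.686 min


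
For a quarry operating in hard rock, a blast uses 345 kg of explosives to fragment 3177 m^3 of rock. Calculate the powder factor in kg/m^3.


0.1086 kg/m^3

Powder factor = explosive mass / rock volume
= 345 / 3177
= 0.1086 kg/m^3


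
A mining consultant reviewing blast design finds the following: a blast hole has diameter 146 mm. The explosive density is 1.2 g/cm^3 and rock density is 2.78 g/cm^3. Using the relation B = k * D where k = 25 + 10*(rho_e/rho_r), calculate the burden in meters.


4.2802 m

First, compute k:
rho_e / rho_r = 1.2 / 2.78 = 0.4316546763
k = 25 + 10 * 0.4316546763 = 29.31654676
Then, compute burden:
B = k * D / 1000 = 29.31654676 * 146 / 1000
= 4280.215827 / 1000
= 4.2802 m


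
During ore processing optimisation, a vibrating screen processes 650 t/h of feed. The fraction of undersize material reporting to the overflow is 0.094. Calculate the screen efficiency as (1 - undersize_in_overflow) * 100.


90.6%

Screen efficiency = (1 - fraction of undersize in overflow) * 100
= (1 - 0.094) * 100
= 0.906 * 100
= 90.6%


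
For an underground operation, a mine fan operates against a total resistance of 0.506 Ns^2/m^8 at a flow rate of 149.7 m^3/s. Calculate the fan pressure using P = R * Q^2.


Compute Q^2:
Q^2 = 149.7^2 = 22410.09
Compute pressure:
P = R * Q^2 = 0.506 * 22410.09
= 11339.5055 Pa

11339.5055 Pa


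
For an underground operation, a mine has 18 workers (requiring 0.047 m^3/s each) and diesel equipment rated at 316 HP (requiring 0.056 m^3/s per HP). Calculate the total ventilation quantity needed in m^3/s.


18.542 m^3/s

Airflow for workers:
Q_people = 18 * 0.047 = 0.846 m^3/s
Airflow for diesel equipment:
Q_diesel = 316 * 0.056 = 17.696 m^3/s
Total ventilation:
Q_total = 0.846 + 17.696
= 18.542 m^3/s


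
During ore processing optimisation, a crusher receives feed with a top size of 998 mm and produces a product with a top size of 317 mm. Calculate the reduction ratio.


3.1483

Reduction ratio = feed size / product size
= 998 / 317
= 3.1483


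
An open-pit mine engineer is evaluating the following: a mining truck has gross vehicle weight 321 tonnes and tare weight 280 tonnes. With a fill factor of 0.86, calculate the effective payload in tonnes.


Maximum payload = gross - tare
= 321 - 280 = 41 tonnes
Effective payload = max payload * fill factor
= 41 * 0.86
= 35.26 tonnes

35.26 tonnes


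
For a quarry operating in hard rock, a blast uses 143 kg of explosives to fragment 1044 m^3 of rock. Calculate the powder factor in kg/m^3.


Powder factor = explosive mass / rock volume
= 143 / 1044
= 0.137 kg/m^3

0.137 kg/m^3


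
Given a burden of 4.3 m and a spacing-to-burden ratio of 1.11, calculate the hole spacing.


Spacing = burden * ratio
= 4.3 * 1.11
= 4.773 m

4.773 m


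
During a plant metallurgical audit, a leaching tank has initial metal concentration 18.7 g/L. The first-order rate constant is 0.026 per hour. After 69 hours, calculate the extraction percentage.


Compute the exponent:
-k * t = -0.026 * 69 = -1.794
Remaining concentration:
C = 18.7 * exp(-1.794)
= 18.7 * 0.1662936629
= 3.109691496 g/L
Extracted = 18.7 - 3.109691496 = 15.5903085 g/L
Extraction % = 15.5903085 / 18.7 * 100
= 83.3706%

83.3706%


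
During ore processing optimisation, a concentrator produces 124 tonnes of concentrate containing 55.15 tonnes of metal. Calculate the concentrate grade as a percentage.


Grade = (metal in concentrate / concentrate mass) * 100
= (55.15 / 124) * 100
= 0.4447580645 * 100
= 44.4758%

44.4758%


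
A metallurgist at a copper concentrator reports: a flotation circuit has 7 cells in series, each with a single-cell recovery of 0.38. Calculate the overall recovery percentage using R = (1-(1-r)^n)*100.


Complement of single-cell recovery:
1 - r = 1 - 0.38 = 0.62
Raise to power n:
(1 - r)^7 = 0.62^7 = 0.03521614606
Overall recovery:
R = (1 - 0.03521614606) * 100
= 96.4784%

96.4784%


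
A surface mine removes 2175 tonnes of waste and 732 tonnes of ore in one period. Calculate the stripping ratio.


Stripping ratio = waste tonnage / ore tonnage
= 2175 / 732
= 2.9713

2.9713


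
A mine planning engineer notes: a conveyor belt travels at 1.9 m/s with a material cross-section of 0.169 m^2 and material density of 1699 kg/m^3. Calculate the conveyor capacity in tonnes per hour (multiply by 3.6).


Volumetric flow = speed * area
= 1.9 * 0.169 = 0.3211 m^3/s
Mass flow = volumetric * density
= 0.3211 * 1699 = 545.5489 kg/s
Convert to t/h: multiply by 3.6
Capacity = 545.5489 * 3.6
= 1963.976 t/h

1963.976 t/h


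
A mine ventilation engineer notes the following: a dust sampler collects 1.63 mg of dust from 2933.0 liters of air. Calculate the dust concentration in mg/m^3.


Convert liters to m^3: 1 m^3 = 1000 L
Concentration = mass / volume * 1000
= 1.63 / 2933.0 * 1000
= 0.000555744971 * 1000
= 0.5557 mg/m^3

0.5557 mg/m^3


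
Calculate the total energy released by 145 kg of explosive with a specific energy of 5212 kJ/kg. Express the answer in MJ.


Energy = mass * specific_energy / 1000
= 145 * 5212 / 1000
= 755740 / 1000
= 755.74 MJ

755.74 MJ


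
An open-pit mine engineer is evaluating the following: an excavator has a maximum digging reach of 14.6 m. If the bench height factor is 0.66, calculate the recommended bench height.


9.636 m

Bench height = reach * factor
= 14.6 * 0.66
= 9.636 m


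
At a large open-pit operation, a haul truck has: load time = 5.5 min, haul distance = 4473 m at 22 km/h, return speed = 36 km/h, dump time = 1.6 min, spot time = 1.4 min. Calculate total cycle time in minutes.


Convert haul speed to m/min: 22 * 1000/60 = 366.6666667 m/min
Haul time = 4473 / 366.6666667 = 12.19909091 min
Convert return speed to m/min: 36 * 1000/60 = 600 m/min
Return time = 4473 / 600 = 7.455 min
Total cycle time:
= 5.5 + 12.19909091 + 1.6 + 7.455 + 1.4
= 28.1541 min

28.1541 min


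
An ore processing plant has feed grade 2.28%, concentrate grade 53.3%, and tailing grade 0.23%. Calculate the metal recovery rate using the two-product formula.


Using the two-product formula:
R = 100 * c * (f - t) / (f * (c - t))
Numerator = 100 * 53.3 * (2.28 - 0.23)
= 100 * 53.3 * 2.05
= 10926.5
Denominator = 2.28 * (53.3 - 0.23)
= 2.28 * 53.07
= 120.9996
R = 10926.5 / 120.9996
= 90.302%

90.302%


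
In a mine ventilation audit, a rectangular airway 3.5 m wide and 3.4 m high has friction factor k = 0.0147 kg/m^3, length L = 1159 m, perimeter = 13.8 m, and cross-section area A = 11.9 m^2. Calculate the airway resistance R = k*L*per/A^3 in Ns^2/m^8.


Compute the numerator:
k * L * per = 0.0147 * 1159 * 13.8
= 235.11474
Compute the denominator:
A^3 = 11.9^3 = 1685.159
Resistance:
R = 235.11474 / 1685.159
= 0.1395 Ns^2/m^8

0.1395 Ns^2/m^8


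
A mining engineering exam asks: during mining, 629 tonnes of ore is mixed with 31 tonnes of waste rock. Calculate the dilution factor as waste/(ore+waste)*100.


4.697%

Total material = ore + waste
= 629 + 31 = 660 tonnes
Dilution = waste / total * 100
= 31 / 660 * 100
= 0.04696969697 * 100
= 4.697%


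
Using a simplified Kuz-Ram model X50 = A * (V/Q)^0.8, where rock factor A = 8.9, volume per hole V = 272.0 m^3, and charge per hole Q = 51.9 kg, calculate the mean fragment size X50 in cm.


33.4897 cm

Compute V/Q:
V/Q = 272.0 / 51.9 = 5.240847784
Raise to the power 0.8:
(V/Q)^0.8 = 5.240847784^0.8 = 3.762887523
Multiply by A:
X50 = 8.9 * 3.762887523
= 33.4897 cm


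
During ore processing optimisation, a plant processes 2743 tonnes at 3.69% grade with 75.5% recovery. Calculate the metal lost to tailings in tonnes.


Total metal in feed:
= 2743 * 3.69 / 100 = 101.2167 tonnes
Metal recovered:
= 101.2167 * 75.5 / 100 = 76.4186085 tonnes
Metal lost to tailings:
= 101.2167 - 76.4186085
= 24.7981 tonnes

24.7981 tonnes


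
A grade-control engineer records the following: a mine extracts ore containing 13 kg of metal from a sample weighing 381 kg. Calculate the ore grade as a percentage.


Ore grade = (metal mass / ore mass) * 100
= (13 / 381) * 100
= 0.03412073491 * 100
= 3.4121%

3.4121%


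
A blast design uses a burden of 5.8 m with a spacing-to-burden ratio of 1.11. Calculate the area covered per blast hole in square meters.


37.3404 m^2

First, find the spacing:
Spacing = burden * ratio = 5.8 * 1.11
= 6.438 m
Then, calculate the area:
Area = burden * spacing = 5.8 * 6.438
= 37.3404 m^2


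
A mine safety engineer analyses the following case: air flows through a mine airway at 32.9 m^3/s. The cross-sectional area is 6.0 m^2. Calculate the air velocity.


Velocity = flow rate / cross-sectional area
= 32.9 / 6.0
= 5.4833 m/s

5.4833 m/s


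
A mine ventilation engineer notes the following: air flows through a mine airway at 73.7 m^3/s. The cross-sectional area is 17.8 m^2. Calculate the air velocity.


4.1404 m/s

Velocity = flow rate / cross-sectional area
= 73.7 / 17.8
= 4.1404 m/s


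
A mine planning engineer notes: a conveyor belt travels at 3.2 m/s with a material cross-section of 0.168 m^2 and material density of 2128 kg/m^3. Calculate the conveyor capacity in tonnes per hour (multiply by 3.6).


4118.4461 t/h

Volumetric flow = speed * area
= 3.2 * 0.168 = 0.5376 m^3/s
Mass flow = volumetric * density
= 0.5376 * 2128 = 1144.0128 kg/s
Convert to t/h: multiply by 3.6
Capacity = 1144.0128 * 3.6
= 4118.4461 t/h


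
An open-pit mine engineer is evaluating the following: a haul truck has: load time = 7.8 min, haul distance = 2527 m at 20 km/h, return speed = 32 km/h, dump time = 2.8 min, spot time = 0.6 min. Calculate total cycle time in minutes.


Convert haul speed to m/min: 20 * 1000/60 = 333.3333333 m/min
Haul time = 2527 / 333.3333333 = 7.581 min
Convert return speed to m/min: 32 * 1000/60 = 533.3333333 m/min
Return time = 2527 / 533.3333333 = 4.738125 min
Total cycle time:
= 7.8 + 7.581 + 2.8 + 4.738125 + 0.6
= 23.5191 min

23.5191 min


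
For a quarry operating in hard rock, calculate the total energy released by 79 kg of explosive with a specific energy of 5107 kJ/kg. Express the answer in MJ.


Energy = mass * specific_energy / 1000
= 79 * 5107 / 1000
= 403453 / 1000
= 403.453 MJ

403.453 MJ


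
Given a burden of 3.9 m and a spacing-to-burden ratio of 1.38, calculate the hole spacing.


Spacing = burden * ratio
= 3.9 * 1.38
= 5.382 m

5.382 m


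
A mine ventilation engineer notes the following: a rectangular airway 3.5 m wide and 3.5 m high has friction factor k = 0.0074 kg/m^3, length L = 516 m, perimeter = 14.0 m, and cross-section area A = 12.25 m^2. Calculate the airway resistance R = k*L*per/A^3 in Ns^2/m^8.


Compute the numerator:
k * L * per = 0.0074 * 516 * 14.0
= 53.4576
Compute the denominator:
A^3 = 12.25^3 = 1838.265625
Resistance:
R = 53.4576 / 1838.265625
= 0.0291 Ns^2/m^8

0.0291 Ns^2/m^8


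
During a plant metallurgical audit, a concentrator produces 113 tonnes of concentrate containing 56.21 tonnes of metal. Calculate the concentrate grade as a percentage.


Grade = (metal in concentrate / concentrate mass) * 100
= (56.21 / 113) * 100
= 0.4974336283 * 100
= 49.7434%

49.7434%


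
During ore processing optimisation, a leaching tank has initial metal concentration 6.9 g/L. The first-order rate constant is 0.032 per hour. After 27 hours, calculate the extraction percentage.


Compute the exponent:
-k * t = -0.032 * 27 = -0.864
Remaining concentration:
C = 6.9 * exp(-0.864)
= 6.9 * 0.4214728148
= 2.908162422 g/L
Extracted = 6.9 - 2.908162422 = 3.991837578 g/L
Extraction % = 3.991837578 / 6.9 * 100
= 57.8527%

57.8527%


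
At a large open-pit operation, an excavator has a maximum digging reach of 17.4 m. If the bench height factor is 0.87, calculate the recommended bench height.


Bench height = reach * factor
= 17.4 * 0.87
= 15.138 m

15.138 m


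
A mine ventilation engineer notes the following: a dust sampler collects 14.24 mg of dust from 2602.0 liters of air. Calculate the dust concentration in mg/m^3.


Convert liters to m^3: 1 m^3 = 1000 L
Concentration = mass / volume * 1000
= 14.24 / 2602.0 * 1000
= 0.005472713297 * 1000
= 5.4727 mg/m^3

5.4727 mg/m^3


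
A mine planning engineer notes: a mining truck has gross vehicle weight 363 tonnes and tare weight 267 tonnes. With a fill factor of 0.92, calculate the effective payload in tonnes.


88.32 tonnes

Maximum payload = gross - tare
= 363 - 267 = 96 tonnes
Effective payload = max payload * fill factor
= 96 * 0.92
= 88.32 tonnes


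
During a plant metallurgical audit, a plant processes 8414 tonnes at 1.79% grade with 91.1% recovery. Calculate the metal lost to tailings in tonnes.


13.4043 tonnes

Total metal in feed:
= 8414 * 1.79 / 100 = 150.6106 tonnes
Metal recovered:
= 150.6106 * 91.1 / 100 = 137.2062566 tonnes
Metal lost to tailings:
= 150.6106 - 137.2062566
= 13.4043 tonnes


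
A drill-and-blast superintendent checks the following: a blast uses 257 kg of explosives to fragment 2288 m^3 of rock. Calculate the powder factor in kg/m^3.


Powder factor = explosive mass / rock volume
= 257 / 2288
= 0.1123 kg/m^3

0.1123 kg/m^3


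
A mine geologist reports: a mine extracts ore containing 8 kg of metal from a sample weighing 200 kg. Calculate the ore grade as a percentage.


4.0%

Ore grade = (metal mass / ore mass) * 100
= (8 / 200) * 100
= 0.04 * 100
= 4.0%
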